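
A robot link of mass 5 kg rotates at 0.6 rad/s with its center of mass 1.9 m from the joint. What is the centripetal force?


F = m * omega^2 * r
= 5 * 0.6^2 * 1.9
= 5 * 0.36 * 1.9
= 3.42 N


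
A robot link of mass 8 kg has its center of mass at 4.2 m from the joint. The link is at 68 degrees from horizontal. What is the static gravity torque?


tau = m*g*L*cos(angle)
= 8 * 9.81 * 4.2 * cos(68 deg)
= 8 * 9.81 * 4.2 * 0.3746
= 123.4763 Nm


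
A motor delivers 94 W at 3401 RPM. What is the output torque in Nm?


omega = 3401 * 2*pi/60 = 356.1519 rad/s
tau = P / omega = 94 / 356.1519
= 0.2639 Nm


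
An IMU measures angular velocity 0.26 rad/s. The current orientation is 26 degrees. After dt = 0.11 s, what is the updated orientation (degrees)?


delta_theta = w * dt = 0.26 * 0.11 = 0.0286 rad
= 1.6387 deg
theta_new = 26 + 1.6387 = 27.6387 deg


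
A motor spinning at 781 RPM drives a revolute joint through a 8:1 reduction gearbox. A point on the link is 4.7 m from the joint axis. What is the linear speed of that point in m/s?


omega_motor = 781 * 2*pi/60 = 81.7861 rad/s
omega_joint = omega_motor / 8 = 10.2233 rad/s
v = omega_joint * r = 10.2233 * 4.7
= 48.0494 m/s


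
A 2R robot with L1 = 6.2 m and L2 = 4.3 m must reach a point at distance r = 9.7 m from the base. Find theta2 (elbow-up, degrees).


cos(theta2) = (r^2 - L1^2 - L2^2) / (2*L1*L2)
cos(theta2) = (94.09 - 38.44 - 18.49) / 53.32
cos(theta2) = 0.696924
theta2 = 45.8192 degrees


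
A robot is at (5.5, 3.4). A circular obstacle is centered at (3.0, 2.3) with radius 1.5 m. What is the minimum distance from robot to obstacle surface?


center_dist = sqrt((5.5-3.0)^2 + (3.4-2.3)^2)
= sqrt(6.25 + 1.21)
= 2.7313
min_dist = center_dist - radius = 2.7313 - 1.5 = 1.2313 m


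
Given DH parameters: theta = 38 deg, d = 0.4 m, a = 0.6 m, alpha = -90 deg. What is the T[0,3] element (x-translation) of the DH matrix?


T[0,3] = a * cos(theta)
= 0.6 * cos(38 deg)
= 0.6 * 0.788
= 0.4728


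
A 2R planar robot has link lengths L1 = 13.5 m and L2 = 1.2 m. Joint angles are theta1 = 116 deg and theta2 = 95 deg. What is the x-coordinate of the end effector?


Convert angles to radians: theta1 = 2.0246, theta2 = 1.6581
x = L1*cos(theta1) + L2*cos(theta1+theta2)
x = -5.918 + -1.0286
x = -6.9466


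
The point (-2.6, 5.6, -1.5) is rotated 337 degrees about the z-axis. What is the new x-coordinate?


Rotation about z-axis: x' = x*cos(theta) - y*sin(theta)
= -2.6 * 0.9205 - 5.6 * -0.3907
= -0.2052


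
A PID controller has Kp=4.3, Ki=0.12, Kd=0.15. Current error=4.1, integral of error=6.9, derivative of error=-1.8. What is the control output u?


u = Kp*e + Ki*int(e) + Kd*de/dt
= 4.3*4.1 + 0.12*6.9 + 0.15*(-1.8)
= 17.63 + 0.828 + -0.27
= 18.188


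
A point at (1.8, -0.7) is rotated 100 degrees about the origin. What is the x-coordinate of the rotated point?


x' = x*cos(theta) - y*sin(theta)
cos(100 deg) = -0.1736, sin(100 deg) = 0.9848
x' = 1.8 * -0.1736 - -0.7 * 0.9848
= -0.3126 - -0.6894
= 0.3768


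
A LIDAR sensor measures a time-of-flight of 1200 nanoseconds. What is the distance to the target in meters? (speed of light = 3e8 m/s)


tof = 1200 ns = 1.2e-06 s
dist = c * tof / 2
= 3e8 * 1.2e-06 / 2
= 180.0 m


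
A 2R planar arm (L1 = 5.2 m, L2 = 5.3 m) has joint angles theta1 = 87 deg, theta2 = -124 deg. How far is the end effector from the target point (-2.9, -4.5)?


End effector via forward kinematics:
x = L1*cos(t1) + L2*cos(t1+t2) = 4.5049
y = L1*sin(t1) + L2*sin(t1+t2) = 2.0033
Distance to target:
d = sqrt((-2.9 - 4.5049)^2 + (-4.5 - 2.0033)^2)
= sqrt(54.8328 + 42.2923)
= 9.8552 m


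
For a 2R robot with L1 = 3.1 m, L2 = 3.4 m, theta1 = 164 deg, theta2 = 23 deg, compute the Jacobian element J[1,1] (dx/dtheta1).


J[1,1] = -L1*sin(t1) - L2*sin(t1+t2)
= -3.1*sin(164) - 3.4*sin(187)
= -0.4401


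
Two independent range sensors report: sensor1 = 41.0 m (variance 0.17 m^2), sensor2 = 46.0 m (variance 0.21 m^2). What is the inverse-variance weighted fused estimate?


w1 = (1/var1) / (1/var1 + 1/var2)
   = 5.8824 / (5.8824 + 4.7619) = 0.5526
w2 = 1 - w1 = 0.4474
fused = w1*s1 + w2*s2 = 22.6579 + 20.5789
= 43.2368 m


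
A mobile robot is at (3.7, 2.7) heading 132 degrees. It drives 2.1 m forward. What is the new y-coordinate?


y_new = y0 + d*sin(theta)
= 2.7 + 2.1*sin(132)
= 2.7 + 1.5606
= 4.2606


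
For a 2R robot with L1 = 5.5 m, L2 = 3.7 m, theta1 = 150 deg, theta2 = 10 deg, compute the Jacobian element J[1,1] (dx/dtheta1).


J[1,1] = -L1*sin(t1) - L2*sin(t1+t2)
= -5.5*sin(150) - 3.7*sin(160)
= -4.0155


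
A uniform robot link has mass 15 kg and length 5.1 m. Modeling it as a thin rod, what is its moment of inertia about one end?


I = (1/3) * m * L^2
= (1/3) * 15 * 5.1^2
= 0.333333 * 15 * 26.01
= 130.05 kg*m^2


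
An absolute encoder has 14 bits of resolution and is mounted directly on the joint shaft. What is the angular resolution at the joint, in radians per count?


counts = 2^14 = 16384
resolution = 2*pi / 16384
= 3.8350e-04 rad/count


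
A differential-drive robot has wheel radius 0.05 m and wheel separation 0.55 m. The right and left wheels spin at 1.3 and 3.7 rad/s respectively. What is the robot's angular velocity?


vR = r*wR = 0.05*1.3 = 0.065 m/s
vL = r*wL = 0.05*3.7 = 0.185 m/s
v = (vR+vL)/2 = 0.125 m/s
omega = (vR-vL)/L = -0.2182 rad/s
angular velocity = -0.2182 rad/s


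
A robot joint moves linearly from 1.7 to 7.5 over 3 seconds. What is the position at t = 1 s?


s = t/T = 1/3 = 0.3333
p(t) = p0 + (pf-p0)*s
= 1.7 + (7.5 - 1.7) * 0.3333
= 3.6333


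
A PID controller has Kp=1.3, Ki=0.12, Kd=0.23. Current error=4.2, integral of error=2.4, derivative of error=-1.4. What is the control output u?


u = Kp*e + Ki*int(e) + Kd*de/dt
= 1.3*4.2 + 0.12*2.4 + 0.23*(-1.4)
= 5.46 + 0.288 + -0.322
= 5.426


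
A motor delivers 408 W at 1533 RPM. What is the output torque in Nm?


omega = 1533 * 2*pi/60 = 160.5354 rad/s
tau = P / omega = 408 / 160.5354
= 2.5415 Nm


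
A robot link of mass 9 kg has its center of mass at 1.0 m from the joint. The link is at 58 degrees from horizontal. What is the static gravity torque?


tau = m*g*L*cos(angle)
= 9 * 9.81 * 1.0 * cos(58 deg)
= 9 * 9.81 * 1.0 * 0.5299
= 46.7866 Nm


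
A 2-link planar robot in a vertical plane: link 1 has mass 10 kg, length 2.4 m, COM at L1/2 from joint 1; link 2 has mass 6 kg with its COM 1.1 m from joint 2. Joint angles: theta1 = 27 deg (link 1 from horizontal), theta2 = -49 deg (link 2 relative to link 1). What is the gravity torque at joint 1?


Horizontal distance from joint 1 to link-1 COM:
  x_c1 = (L1/2)*cos(t1) = 1.2 * 0.891 = 1.0692 m
Horizontal distance from joint 1 to link-2 COM:
  x_c2 = L1*cos(t1) + Lc2*cos(t1+t2)
       = 2.4*0.891 + 1.1*0.9272 = 3.1583 m
tau1 = m1*g*x_c1 + m2*g*x_c2
     = 10*9.81*1.0692 + 6*9.81*3.1583
     = 104.8893 + 185.8986
     = 290.7879 Nm


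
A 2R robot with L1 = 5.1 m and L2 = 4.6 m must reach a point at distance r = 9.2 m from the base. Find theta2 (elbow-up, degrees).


cos(theta2) = (r^2 - L1^2 - L2^2) / (2*L1*L2)
cos(theta2) = (84.64 - 26.01 - 21.16) / 46.92
cos(theta2) = 0.798593
theta2 = 37.004 degrees


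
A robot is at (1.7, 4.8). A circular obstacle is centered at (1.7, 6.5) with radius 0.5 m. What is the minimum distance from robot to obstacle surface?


center_dist = sqrt((1.7-1.7)^2 + (4.8-6.5)^2)
= sqrt(0.0 + 2.89)
= 1.7
min_dist = center_dist - radius = 1.7 - 0.5 = 1.2 m


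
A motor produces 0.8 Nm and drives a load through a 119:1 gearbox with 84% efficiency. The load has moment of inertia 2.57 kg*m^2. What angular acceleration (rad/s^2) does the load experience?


tau_out = tau_motor * N * eta
= 0.8 * 119 * 0.84 = 79.968 Nm
alpha = tau_out / I = 79.968 / 2.57
= 31.116 rad/s^2


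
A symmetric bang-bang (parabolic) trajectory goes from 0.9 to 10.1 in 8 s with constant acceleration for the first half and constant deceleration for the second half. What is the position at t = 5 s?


Symmetric rest-to-rest: each phase covers (pf-p0)/2 in time T/2. 0.5*a*(T/2)^2 = (pf-p0)/2 => a = 4*(pf-p0)/T^2
a = 4*(10.1-0.9)/8^2 = 0.575
t = 5 is in the deceleration phase (t > T/2).
p = pf - 0.5*a*(T-t)^2 = 10.1 - 0.5*0.575*3^2
= 7.5125


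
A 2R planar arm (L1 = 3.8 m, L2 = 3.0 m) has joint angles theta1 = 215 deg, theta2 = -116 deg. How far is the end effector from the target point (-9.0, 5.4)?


End effector via forward kinematics:
x = L1*cos(t1) + L2*cos(t1+t2) = -3.5821
y = L1*sin(t1) + L2*sin(t1+t2) = 0.7835
Distance to target:
d = sqrt((-9.0 - -3.5821)^2 + (5.4 - 0.7835)^2)
= sqrt(29.3538 + 21.3123)
= 7.118 m


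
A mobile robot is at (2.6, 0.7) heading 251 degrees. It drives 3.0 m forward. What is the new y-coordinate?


y_new = y0 + d*sin(theta)
= 0.7 + 3.0*sin(251)
= 0.7 + -2.8366
= -2.1366


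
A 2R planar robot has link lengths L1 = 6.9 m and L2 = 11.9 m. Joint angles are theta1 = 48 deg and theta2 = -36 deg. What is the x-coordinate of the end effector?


Convert angles to radians: theta1 = 0.8378, theta2 = -0.6283
x = L1*cos(theta1) + L2*cos(theta1+theta2)
x = 4.617 + 11.64
x = 16.257


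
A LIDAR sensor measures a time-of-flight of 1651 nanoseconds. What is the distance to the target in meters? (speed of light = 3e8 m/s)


tof = 1651 ns = 1.651e-06 s
dist = c * tof / 2
= 3e8 * 1.651e-06 / 2
= 247.65 m


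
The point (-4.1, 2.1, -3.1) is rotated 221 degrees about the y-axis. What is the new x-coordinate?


Rotation about y-axis: x' = x*cos(theta) + z*sin(theta)
= -4.1 * -0.7547 + -3.1 * -0.6561
= 5.1281


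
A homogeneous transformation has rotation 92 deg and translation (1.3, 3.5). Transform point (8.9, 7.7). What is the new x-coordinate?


x' = cos(theta)*px - sin(theta)*py + tx
= -0.0349*8.9 - 0.9994*7.7 + 1.3
= -6.7059


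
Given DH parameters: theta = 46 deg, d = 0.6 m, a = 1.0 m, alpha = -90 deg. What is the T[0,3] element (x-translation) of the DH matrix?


T[0,3] = a * cos(theta)
= 1.0 * cos(46 deg)
= 1.0 * 0.6947
= 0.6947


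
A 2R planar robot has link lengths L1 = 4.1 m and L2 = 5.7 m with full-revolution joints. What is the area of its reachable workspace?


r_max = L1 + L2 = 9.8 m
r_min = |L1 - L2| = 1.6 m
Area = pi*(r_max^2 - r_min^2)
= pi*(96.04 - 2.56)
= pi * 93.48
= 293.6761 m^2


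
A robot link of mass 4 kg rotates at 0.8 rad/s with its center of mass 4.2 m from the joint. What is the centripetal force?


F = m * omega^2 * r
= 4 * 0.8^2 * 4.2
= 4 * 0.64 * 4.2
= 10.752 N


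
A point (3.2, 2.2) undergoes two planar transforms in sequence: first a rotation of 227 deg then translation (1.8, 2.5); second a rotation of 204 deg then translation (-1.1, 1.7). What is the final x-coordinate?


After transform 1:
x1 = cos(227)*3.2 - sin(227)*2.2 + 1.8 = 1.2266
y1 = sin(227)*3.2 + cos(227)*2.2 + 2.5 = -1.3407
After transform 2:
x2 = cos(204)*1.2266 - sin(204)*-1.3407 + -1.1
= -2.7659


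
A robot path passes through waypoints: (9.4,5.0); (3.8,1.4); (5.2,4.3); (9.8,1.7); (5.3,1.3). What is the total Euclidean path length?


Segment lengths:
  seg1 = sqrt((-5.6)^2 + (-3.6)^2) = 6.6573
  seg2 = sqrt((1.4)^2 + (2.9)^2) = 3.2202
  seg3 = sqrt((4.6)^2 + (-2.6)^2) = 5.2839
  seg4 = sqrt((-4.5)^2 + (-0.4)^2) = 4.5177
Total = 19.6793


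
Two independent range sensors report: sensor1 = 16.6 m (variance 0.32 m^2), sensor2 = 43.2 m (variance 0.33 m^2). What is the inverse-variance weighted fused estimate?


w1 = (1/var1) / (1/var1 + 1/var2)
   = 3.125 / (3.125 + 3.0303) = 0.5077
w2 = 1 - w1 = 0.4923
fused = w1*s1 + w2*s2 = 8.4277 + 21.2677
= 29.6954 m


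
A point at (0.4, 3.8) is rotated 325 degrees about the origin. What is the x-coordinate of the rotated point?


x' = x*cos(theta) - y*sin(theta)
cos(325 deg) = 0.8192, sin(325 deg) = -0.5736
x' = 0.4 * 0.8192 - 3.8 * -0.5736
= 0.3277 - -2.1796
= 2.5073


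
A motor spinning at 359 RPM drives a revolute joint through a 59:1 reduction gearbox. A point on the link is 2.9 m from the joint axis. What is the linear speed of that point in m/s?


omega_motor = 359 * 2*pi/60 = 37.5944 rad/s
omega_joint = omega_motor / 59 = 0.6372 rad/s
v = omega_joint * r = 0.6372 * 2.9
= 1.8479 m/s


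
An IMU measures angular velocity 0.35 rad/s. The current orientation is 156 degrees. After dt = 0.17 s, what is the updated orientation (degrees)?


delta_theta = w * dt = 0.35 * 0.17 = 0.0595 rad
= 3.4091 deg
theta_new = 156 + 3.4091 = 159.4091 deg


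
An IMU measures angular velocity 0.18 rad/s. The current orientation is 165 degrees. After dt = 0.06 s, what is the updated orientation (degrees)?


delta_theta = w * dt = 0.18 * 0.06 = 0.0108 rad
= 0.6188 deg
theta_new = 165 + 0.6188 = 165.6188 deg


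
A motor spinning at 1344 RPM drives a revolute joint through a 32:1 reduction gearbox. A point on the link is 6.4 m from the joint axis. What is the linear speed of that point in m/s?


omega_motor = 1344 * 2*pi/60 = 140.7434 rad/s
omega_joint = omega_motor / 32 = 4.3982 rad/s
v = omega_joint * r = 4.3982 * 6.4
= 28.1487 m/s


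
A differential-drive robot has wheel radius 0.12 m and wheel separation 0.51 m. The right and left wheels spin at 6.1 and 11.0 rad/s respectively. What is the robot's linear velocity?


vR = r*wR = 0.12*6.1 = 0.732 m/s
vL = r*wL = 0.12*11.0 = 1.32 m/s
v = (vR+vL)/2 = 1.026 m/s
omega = (vR-vL)/L = -1.1529 rad/s
linear velocity = 1.026 m/s


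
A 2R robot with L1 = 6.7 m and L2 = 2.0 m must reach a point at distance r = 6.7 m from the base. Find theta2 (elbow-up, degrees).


cos(theta2) = (r^2 - L1^2 - L2^2) / (2*L1*L2)
cos(theta2) = (44.89 - 44.89 - 4.0) / 26.8
cos(theta2) = -0.149254
theta2 = 98.5837 degrees


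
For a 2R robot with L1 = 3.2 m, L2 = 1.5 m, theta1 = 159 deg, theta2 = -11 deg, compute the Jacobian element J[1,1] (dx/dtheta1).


J[1,1] = -L1*sin(t1) - L2*sin(t1+t2)
= -3.2*sin(159) - 1.5*sin(148)
= -1.9417


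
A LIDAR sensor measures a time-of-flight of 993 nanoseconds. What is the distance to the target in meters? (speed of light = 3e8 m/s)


tof = 993 ns = 9.93e-07 s
dist = c * tof / 2
= 3e8 * 9.93e-07 / 2
= 148.95 m


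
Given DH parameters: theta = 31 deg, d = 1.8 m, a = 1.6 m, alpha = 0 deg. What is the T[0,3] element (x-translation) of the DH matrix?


T[0,3] = a * cos(theta)
= 1.6 * cos(31 deg)
= 1.6 * 0.8572
= 1.3715


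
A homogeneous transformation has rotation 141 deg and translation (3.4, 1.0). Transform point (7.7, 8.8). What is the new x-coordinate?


x' = cos(theta)*px - sin(theta)*py + tx
= -0.7771*7.7 - 0.6293*8.8 + 3.4
= -8.122


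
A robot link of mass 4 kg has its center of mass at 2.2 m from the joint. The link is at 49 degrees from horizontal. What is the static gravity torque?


tau = m*g*L*cos(angle)
= 4 * 9.81 * 2.2 * cos(49 deg)
= 4 * 9.81 * 2.2 * 0.6561
= 56.6363 Nm


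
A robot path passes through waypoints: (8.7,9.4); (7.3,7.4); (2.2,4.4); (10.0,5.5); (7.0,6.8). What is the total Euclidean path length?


Segment lengths:
  seg1 = sqrt((-1.4)^2 + (-2.0)^2) = 2.4413
  seg2 = sqrt((-5.1)^2 + (-3.0)^2) = 5.9169
  seg3 = sqrt((7.8)^2 + (1.1)^2) = 7.8772
  seg4 = sqrt((-3.0)^2 + (1.3)^2) = 3.2696
Total = 19.505


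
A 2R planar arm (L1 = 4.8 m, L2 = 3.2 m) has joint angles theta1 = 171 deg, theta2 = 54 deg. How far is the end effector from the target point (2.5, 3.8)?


End effector via forward kinematics:
x = L1*cos(t1) + L2*cos(t1+t2) = -7.0036
y = L1*sin(t1) + L2*sin(t1+t2) = -1.5119
Distance to target:
d = sqrt((2.5 - -7.0036)^2 + (3.8 - -1.5119)^2)
= sqrt(90.3193 + 28.2158)
= 10.8874 m


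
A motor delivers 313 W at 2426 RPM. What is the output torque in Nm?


omega = 2426 * 2*pi/60 = 254.0501 rad/s
tau = P / omega = 313 / 254.0501
= 1.232 Nm


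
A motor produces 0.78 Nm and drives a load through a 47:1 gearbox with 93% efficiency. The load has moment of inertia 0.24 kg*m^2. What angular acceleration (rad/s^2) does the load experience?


tau_out = tau_motor * N * eta
= 0.78 * 47 * 0.93 = 34.0938 Nm
alpha = tau_out / I = 34.0938 / 0.24
= 142.0575 rad/s^2


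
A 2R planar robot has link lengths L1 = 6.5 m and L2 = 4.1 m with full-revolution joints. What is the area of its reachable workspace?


r_max = L1 + L2 = 10.6 m
r_min = |L1 - L2| = 2.4 m
Area = pi*(r_max^2 - r_min^2)
= pi*(112.36 - 5.76)
= pi * 106.6
= 334.8938 m^2


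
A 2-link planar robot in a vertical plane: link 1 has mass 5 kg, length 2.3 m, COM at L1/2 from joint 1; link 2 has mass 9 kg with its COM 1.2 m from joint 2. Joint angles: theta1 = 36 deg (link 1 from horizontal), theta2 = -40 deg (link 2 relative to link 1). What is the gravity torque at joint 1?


Horizontal distance from joint 1 to link-1 COM:
  x_c1 = (L1/2)*cos(t1) = 1.15 * 0.809 = 0.9304 m
Horizontal distance from joint 1 to link-2 COM:
  x_c2 = L1*cos(t1) + Lc2*cos(t1+t2)
       = 2.3*0.809 + 1.2*0.9976 = 3.0578 m
tau1 = m1*g*x_c1 + m2*g*x_c2
     = 5*9.81*0.9304 + 9*9.81*3.0578
     = 45.6346 + 269.9746
     = 315.6092 Nm


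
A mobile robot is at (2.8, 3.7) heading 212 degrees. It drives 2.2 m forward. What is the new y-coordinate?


y_new = y0 + d*sin(theta)
= 3.7 + 2.2*sin(212)
= 3.7 + -1.1658
= 2.5342


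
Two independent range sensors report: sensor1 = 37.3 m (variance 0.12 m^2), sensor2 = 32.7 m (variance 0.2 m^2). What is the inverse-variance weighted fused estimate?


w1 = (1/var1) / (1/var1 + 1/var2)
   = 8.3333 / (8.3333 + 5.0) = 0.625
w2 = 1 - w1 = 0.375
fused = w1*s1 + w2*s2 = 23.3125 + 12.2625
= 35.575 m


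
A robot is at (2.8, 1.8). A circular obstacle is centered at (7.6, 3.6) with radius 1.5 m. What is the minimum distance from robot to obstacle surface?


center_dist = sqrt((2.8-7.6)^2 + (1.8-3.6)^2)
= sqrt(23.04 + 3.24)
= 5.1264
min_dist = center_dist - radius = 5.1264 - 1.5 = 3.6264 m


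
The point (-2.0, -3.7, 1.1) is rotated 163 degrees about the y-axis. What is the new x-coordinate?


Rotation about y-axis: x' = x*cos(theta) + z*sin(theta)
= -2.0 * -0.9563 + 1.1 * 0.2924
= 2.2342


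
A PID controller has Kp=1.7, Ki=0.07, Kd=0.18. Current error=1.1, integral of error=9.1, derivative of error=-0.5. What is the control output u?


u = Kp*e + Ki*int(e) + Kd*de/dt
= 1.7*1.1 + 0.07*9.1 + 0.18*(-0.5)
= 1.87 + 0.637 + -0.09
= 2.417


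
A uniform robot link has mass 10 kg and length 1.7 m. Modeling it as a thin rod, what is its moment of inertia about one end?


I = (1/3) * m * L^2
= (1/3) * 10 * 1.7^2
= 0.333333 * 10 * 2.89
= 9.6333 kg*m^2


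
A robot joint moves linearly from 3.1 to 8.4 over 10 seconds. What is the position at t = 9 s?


s = t/T = 9/10 = 0.9
p(t) = p0 + (pf-p0)*s
= 3.1 + (8.4 - 3.1) * 0.9
= 7.87


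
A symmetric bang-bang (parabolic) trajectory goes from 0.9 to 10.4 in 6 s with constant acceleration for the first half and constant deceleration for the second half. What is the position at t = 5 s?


Symmetric rest-to-rest: each phase covers (pf-p0)/2 in time T/2. 0.5*a*(T/2)^2 = (pf-p0)/2 => a = 4*(pf-p0)/T^2
a = 4*(10.4-0.9)/6^2 = 1.0556
t = 5 is in the deceleration phase (t > T/2).
p = pf - 0.5*a*(T-t)^2 = 10.4 - 0.5*1.0556*1^2
= 9.8722


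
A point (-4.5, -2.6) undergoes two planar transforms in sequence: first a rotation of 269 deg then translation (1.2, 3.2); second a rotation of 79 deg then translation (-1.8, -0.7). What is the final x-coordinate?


After transform 1:
x1 = cos(269)*-4.5 - sin(269)*-2.6 + 1.2 = -1.3211
y1 = sin(269)*-4.5 + cos(269)*-2.6 + 3.2 = 7.7447
After transform 2:
x2 = cos(79)*-1.3211 - sin(79)*7.7447 + -1.8
= -9.6545


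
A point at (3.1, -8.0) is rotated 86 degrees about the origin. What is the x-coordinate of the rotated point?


x' = x*cos(theta) - y*sin(theta)
cos(86 deg) = 0.0698, sin(86 deg) = 0.9976
x' = 3.1 * 0.0698 - -8.0 * 0.9976
= 0.2162 - -7.9805
= 8.1968


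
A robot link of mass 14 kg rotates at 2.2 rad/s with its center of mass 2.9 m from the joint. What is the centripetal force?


F = m * omega^2 * r
= 14 * 2.2^2 * 2.9
= 14 * 4.84 * 2.9
= 196.504 N


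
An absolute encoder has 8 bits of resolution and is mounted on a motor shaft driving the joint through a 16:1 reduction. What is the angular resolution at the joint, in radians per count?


counts = 2^8 = 256
effective counts at joint = 256 * 16 = 4096
resolution = 2*pi / 4096
= 0.0015 rad/count


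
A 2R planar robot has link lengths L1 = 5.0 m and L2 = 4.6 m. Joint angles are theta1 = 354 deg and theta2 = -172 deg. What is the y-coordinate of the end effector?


Convert angles to radians: theta1 = 6.1785, theta2 = -3.002
y = L1*sin(theta1) + L2*sin(theta1+theta2)
y = -0.5226 + -0.1605
y = -0.6832


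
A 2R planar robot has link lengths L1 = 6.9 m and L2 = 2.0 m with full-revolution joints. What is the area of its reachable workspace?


r_max = L1 + L2 = 8.9 m
r_min = |L1 - L2| = 4.9 m
Area = pi*(r_max^2 - r_min^2)
= pi*(79.21 - 24.01)
= pi * 55.2
= 173.4159 m^2


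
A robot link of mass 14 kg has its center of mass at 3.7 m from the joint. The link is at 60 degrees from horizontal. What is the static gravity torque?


tau = m*g*L*cos(angle)
= 14 * 9.81 * 3.7 * cos(60 deg)
= 14 * 9.81 * 3.7 * 0.5
= 254.079 Nm


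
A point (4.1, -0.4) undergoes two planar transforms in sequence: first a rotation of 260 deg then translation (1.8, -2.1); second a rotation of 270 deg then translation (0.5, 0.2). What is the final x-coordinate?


After transform 1:
x1 = cos(260)*4.1 - sin(260)*-0.4 + 1.8 = 0.6941
y1 = sin(260)*4.1 + cos(260)*-0.4 + -2.1 = -6.0683
After transform 2:
x2 = cos(270)*0.6941 - sin(270)*-6.0683 + 0.5
= -5.5683


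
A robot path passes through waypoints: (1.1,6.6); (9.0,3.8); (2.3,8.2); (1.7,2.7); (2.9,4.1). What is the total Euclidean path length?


Segment lengths:
  seg1 = sqrt((7.9)^2 + (-2.8)^2) = 8.3815
  seg2 = sqrt((-6.7)^2 + (4.4)^2) = 8.0156
  seg3 = sqrt((-0.6)^2 + (-5.5)^2) = 5.5326
  seg4 = sqrt((1.2)^2 + (1.4)^2) = 1.8439
Total = 23.7737


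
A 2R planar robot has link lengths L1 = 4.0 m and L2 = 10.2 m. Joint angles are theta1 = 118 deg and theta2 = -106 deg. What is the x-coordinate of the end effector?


Convert angles to radians: theta1 = 2.0595, theta2 = -1.85
x = L1*cos(theta1) + L2*cos(theta1+theta2)
x = -1.8779 + 9.9771
x = 8.0992


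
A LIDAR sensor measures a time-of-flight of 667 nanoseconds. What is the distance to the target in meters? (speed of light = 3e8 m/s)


tof = 667 ns = 6.67e-07 s
dist = c * tof / 2
= 3e8 * 6.67e-07 / 2
= 100.05 m


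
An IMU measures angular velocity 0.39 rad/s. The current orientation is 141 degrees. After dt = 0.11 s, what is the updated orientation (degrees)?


delta_theta = w * dt = 0.39 * 0.11 = 0.0429 rad
= 2.458 deg
theta_new = 141 + 2.458 = 143.458 deg


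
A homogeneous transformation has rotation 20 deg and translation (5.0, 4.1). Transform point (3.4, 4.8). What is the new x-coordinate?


x' = cos(theta)*px - sin(theta)*py + tx
= 0.9397*3.4 - 0.342*4.8 + 5.0
= 6.5533


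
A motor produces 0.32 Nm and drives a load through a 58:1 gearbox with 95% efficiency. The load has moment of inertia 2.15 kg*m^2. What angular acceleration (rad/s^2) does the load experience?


tau_out = tau_motor * N * eta
= 0.32 * 58 * 0.95 = 17.632 Nm
alpha = tau_out / I = 17.632 / 2.15
= 8.2009 rad/s^2


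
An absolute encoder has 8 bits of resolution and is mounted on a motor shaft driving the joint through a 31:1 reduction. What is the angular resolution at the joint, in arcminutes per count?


counts = 2^8 = 256
effective counts at joint = 256 * 31 = 7936
resolution = 360*60 / 7936
= 2.7218 arcmin/count


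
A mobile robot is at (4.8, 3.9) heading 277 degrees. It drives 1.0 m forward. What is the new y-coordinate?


y_new = y0 + d*sin(theta)
= 3.9 + 1.0*sin(277)
= 3.9 + -0.9925
= 2.9075


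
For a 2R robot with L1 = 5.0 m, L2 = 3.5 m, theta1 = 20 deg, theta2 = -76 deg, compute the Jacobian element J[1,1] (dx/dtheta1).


J[1,1] = -L1*sin(t1) - L2*sin(t1+t2)
= -5.0*sin(20) - 3.5*sin(-56)
= 1.1915


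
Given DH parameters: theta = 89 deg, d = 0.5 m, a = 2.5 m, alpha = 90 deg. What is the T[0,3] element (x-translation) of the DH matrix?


T[0,3] = a * cos(theta)
= 2.5 * cos(89 deg)
= 2.5 * 0.0175
= 0.0436


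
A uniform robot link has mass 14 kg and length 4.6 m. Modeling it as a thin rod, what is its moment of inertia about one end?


I = (1/3) * m * L^2
= (1/3) * 14 * 4.6^2
= 0.333333 * 14 * 21.16
= 98.7467 kg*m^2


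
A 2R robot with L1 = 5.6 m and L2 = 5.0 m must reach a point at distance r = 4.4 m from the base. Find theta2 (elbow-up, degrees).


cos(theta2) = (r^2 - L1^2 - L2^2) / (2*L1*L2)
cos(theta2) = (19.36 - 31.36 - 25.0) / 56.0
cos(theta2) = -0.660714
theta2 = 131.3544 degrees


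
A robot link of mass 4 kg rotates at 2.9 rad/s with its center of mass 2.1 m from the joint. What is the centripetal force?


F = m * omega^2 * r
= 4 * 2.9^2 * 2.1
= 4 * 8.41 * 2.1
= 70.644 N


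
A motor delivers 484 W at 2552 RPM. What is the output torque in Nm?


omega = 2552 * 2*pi/60 = 267.2448 rad/s
tau = P / omega = 484 / 267.2448
= 1.8111 Nm


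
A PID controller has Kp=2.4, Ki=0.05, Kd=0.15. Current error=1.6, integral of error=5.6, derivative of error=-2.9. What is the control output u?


u = Kp*e + Ki*int(e) + Kd*de/dt
= 2.4*1.6 + 0.05*5.6 + 0.15*(-2.9)
= 3.84 + 0.28 + -0.435
= 3.685


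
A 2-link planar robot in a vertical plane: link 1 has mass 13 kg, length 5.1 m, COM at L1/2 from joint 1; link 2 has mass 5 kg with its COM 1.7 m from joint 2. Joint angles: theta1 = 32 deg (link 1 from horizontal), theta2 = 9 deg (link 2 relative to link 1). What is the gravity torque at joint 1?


Horizontal distance from joint 1 to link-1 COM:
  x_c1 = (L1/2)*cos(t1) = 2.55 * 0.848 = 2.1625 m
Horizontal distance from joint 1 to link-2 COM:
  x_c2 = L1*cos(t1) + Lc2*cos(t1+t2)
       = 5.1*0.848 + 1.7*0.7547 = 5.6081 m
tau1 = m1*g*x_c1 + m2*g*x_c2
     = 13*9.81*2.1625 + 5*9.81*5.6081
     = 275.7865 + 275.0749
     = 550.8614 Nm


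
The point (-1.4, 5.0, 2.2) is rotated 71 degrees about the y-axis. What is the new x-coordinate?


Rotation about y-axis: x' = x*cos(theta) + z*sin(theta)
= -1.4 * 0.3256 + 2.2 * 0.9455
= 1.6243


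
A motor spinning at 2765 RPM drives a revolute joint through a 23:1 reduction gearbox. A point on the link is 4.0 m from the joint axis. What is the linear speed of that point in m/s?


omega_motor = 2765 * 2*pi/60 = 289.5501 rad/s
omega_joint = omega_motor / 23 = 12.5891 rad/s
v = omega_joint * r = 12.5891 * 4.0
= 50.3565 m/s


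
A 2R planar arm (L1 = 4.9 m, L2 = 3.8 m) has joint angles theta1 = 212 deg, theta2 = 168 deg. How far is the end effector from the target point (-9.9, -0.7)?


End effector via forward kinematics:
x = L1*cos(t1) + L2*cos(t1+t2) = -0.5846
y = L1*sin(t1) + L2*sin(t1+t2) = -1.2969
Distance to target:
d = sqrt((-9.9 - -0.5846)^2 + (-0.7 - -1.2969)^2)
= sqrt(86.7766 + 0.3563)
= 9.3345 m


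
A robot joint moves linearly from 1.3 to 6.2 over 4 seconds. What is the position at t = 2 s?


s = t/T = 2/4 = 0.5
p(t) = p0 + (pf-p0)*s
= 1.3 + (6.2 - 1.3) * 0.5
= 3.75


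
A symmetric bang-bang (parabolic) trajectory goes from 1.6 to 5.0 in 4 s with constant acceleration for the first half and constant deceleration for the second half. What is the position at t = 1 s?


Symmetric rest-to-rest: each phase covers (pf-p0)/2 in time T/2. 0.5*a*(T/2)^2 = (pf-p0)/2 => a = 4*(pf-p0)/T^2
a = 4*(5.0-1.6)/4^2 = 0.85
t = 1 is in the acceleration phase (t <= T/2).
p = p0 + 0.5*a*t^2 = 1.6 + 0.5*0.85*1^2
= 2.025


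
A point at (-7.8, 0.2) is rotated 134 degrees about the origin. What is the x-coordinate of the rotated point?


x' = x*cos(theta) - y*sin(theta)
cos(134 deg) = -0.6947, sin(134 deg) = 0.7193
x' = -7.8 * -0.6947 - 0.2 * 0.7193
= 5.4183 - 0.1439
= 5.2745


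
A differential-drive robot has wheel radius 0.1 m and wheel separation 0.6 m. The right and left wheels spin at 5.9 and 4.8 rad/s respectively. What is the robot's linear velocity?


vR = r*wR = 0.1*5.9 = 0.59 m/s
vL = r*wL = 0.1*4.8 = 0.48 m/s
v = (vR+vL)/2 = 0.535 m/s
omega = (vR-vL)/L = 0.1833 rad/s
linear velocity = 0.535 m/s


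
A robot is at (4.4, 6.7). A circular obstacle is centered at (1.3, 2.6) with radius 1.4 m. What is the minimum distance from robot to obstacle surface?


center_dist = sqrt((4.4-1.3)^2 + (6.7-2.6)^2)
= sqrt(9.61 + 16.81)
= 5.14
min_dist = center_dist - radius = 5.14 - 1.4 = 3.74 m


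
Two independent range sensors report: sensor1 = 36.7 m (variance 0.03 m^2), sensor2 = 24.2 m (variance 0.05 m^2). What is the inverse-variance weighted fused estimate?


w1 = (1/var1) / (1/var1 + 1/var2)
   = 33.3333 / (33.3333 + 20.0) = 0.625
w2 = 1 - w1 = 0.375
fused = w1*s1 + w2*s2 = 22.9375 + 9.075
= 32.0125 m


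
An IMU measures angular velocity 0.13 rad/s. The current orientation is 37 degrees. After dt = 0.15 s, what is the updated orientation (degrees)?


delta_theta = w * dt = 0.13 * 0.15 = 0.0195 rad
= 1.1173 deg
theta_new = 37 + 1.1173 = 38.1173 deg


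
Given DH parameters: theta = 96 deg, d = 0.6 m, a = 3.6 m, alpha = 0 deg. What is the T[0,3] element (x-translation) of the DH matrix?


T[0,3] = a * cos(theta)
= 3.6 * cos(96 deg)
= 3.6 * -0.1045
= -0.3763


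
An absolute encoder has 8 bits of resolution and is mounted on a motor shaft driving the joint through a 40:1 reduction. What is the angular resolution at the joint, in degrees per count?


counts = 2^8 = 256
effective counts at joint = 256 * 40 = 10240
resolution = 360 / 10240
= 0.0352 deg/count


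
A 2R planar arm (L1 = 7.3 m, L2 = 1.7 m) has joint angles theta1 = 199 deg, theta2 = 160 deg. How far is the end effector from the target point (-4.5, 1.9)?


End effector via forward kinematics:
x = L1*cos(t1) + L2*cos(t1+t2) = -5.2025
y = L1*sin(t1) + L2*sin(t1+t2) = -2.4063
Distance to target:
d = sqrt((-4.5 - -5.2025)^2 + (1.9 - -2.4063)^2)
= sqrt(0.4936 + 18.5444)
= 4.3632 m


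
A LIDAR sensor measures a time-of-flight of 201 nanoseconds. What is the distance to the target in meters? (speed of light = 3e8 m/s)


tof = 201 ns = 2.01e-07 s
dist = c * tof / 2
= 3e8 * 2.01e-07 / 2
= 30.15 m


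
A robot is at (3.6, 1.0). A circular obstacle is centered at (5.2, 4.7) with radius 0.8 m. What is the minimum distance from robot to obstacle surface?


center_dist = sqrt((3.6-5.2)^2 + (1.0-4.7)^2)
= sqrt(2.56 + 13.69)
= 4.0311
min_dist = center_dist - radius = 4.0311 - 0.8 = 3.2311 m


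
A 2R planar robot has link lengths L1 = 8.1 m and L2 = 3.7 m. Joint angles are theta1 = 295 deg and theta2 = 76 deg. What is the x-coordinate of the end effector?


Convert angles to radians: theta1 = 5.1487, theta2 = 1.3265
x = L1*cos(theta1) + L2*cos(theta1+theta2)
x = 3.4232 + 3.632
x = 7.0552


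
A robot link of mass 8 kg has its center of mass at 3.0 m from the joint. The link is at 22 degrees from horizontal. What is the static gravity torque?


tau = m*g*L*cos(angle)
= 8 * 9.81 * 3.0 * cos(22 deg)
= 8 * 9.81 * 3.0 * 0.9272
= 218.2962 Nm


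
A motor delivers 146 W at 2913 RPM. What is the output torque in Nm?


omega = 2913 * 2*pi/60 = 305.0486 rad/s
tau = P / omega = 146 / 305.0486
= 0.4786 Nm


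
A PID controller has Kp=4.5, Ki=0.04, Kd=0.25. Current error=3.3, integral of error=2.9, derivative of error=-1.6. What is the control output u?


u = Kp*e + Ki*int(e) + Kd*de/dt
= 4.5*3.3 + 0.04*2.9 + 0.25*(-1.6)
= 14.85 + 0.116 + -0.4
= 14.566


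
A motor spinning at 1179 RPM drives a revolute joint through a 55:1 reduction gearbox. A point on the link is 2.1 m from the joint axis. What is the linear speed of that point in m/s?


omega_motor = 1179 * 2*pi/60 = 123.4646 rad/s
omega_joint = omega_motor / 55 = 2.2448 rad/s
v = omega_joint * r = 2.2448 * 2.1
= 4.7141 m/s


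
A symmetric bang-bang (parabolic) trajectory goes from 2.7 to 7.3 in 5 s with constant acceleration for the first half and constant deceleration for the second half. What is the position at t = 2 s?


Symmetric rest-to-rest: each phase covers (pf-p0)/2 in time T/2. 0.5*a*(T/2)^2 = (pf-p0)/2 => a = 4*(pf-p0)/T^2
a = 4*(7.3-2.7)/5^2 = 0.736
t = 2 is in the acceleration phase (t <= T/2).
p = p0 + 0.5*a*t^2 = 2.7 + 0.5*0.736*2^2
= 4.172


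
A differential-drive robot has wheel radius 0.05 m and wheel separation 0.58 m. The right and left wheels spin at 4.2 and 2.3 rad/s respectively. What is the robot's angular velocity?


vR = r*wR = 0.05*4.2 = 0.21 m/s
vL = r*wL = 0.05*2.3 = 0.115 m/s
v = (vR+vL)/2 = 0.1625 m/s
omega = (vR-vL)/L = 0.1638 rad/s
angular velocity = 0.1638 rad/s


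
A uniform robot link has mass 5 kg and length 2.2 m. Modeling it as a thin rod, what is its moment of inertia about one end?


I = (1/3) * m * L^2
= (1/3) * 5 * 2.2^2
= 0.333333 * 5 * 4.84
= 8.0667 kg*m^2


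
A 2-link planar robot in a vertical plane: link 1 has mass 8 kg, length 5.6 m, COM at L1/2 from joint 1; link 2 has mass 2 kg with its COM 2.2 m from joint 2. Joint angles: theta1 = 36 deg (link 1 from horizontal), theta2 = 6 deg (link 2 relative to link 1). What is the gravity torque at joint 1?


Horizontal distance from joint 1 to link-1 COM:
  x_c1 = (L1/2)*cos(t1) = 2.8 * 0.809 = 2.2652 m
Horizontal distance from joint 1 to link-2 COM:
  x_c2 = L1*cos(t1) + Lc2*cos(t1+t2)
       = 5.6*0.809 + 2.2*0.7431 = 6.1654 m
tau1 = m1*g*x_c1 + m2*g*x_c2
     = 8*9.81*2.2652 + 2*9.81*6.1654
     = 177.7766 + 120.9654
     = 298.742 Nm


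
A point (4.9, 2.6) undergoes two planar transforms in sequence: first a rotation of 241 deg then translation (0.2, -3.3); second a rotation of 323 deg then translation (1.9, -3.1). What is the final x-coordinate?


After transform 1:
x1 = cos(241)*4.9 - sin(241)*2.6 + 0.2 = 0.0984
y1 = sin(241)*4.9 + cos(241)*2.6 + -3.3 = -8.8461
After transform 2:
x2 = cos(323)*0.0984 - sin(323)*-8.8461 + 1.9
= -3.3451


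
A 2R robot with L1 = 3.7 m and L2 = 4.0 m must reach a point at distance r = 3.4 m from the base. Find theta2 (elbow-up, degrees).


cos(theta2) = (r^2 - L1^2 - L2^2) / (2*L1*L2)
cos(theta2) = (11.56 - 13.69 - 16.0) / 29.6
cos(theta2) = -0.6125
theta2 = 127.7705 degrees


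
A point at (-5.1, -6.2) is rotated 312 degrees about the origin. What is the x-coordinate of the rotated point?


x' = x*cos(theta) - y*sin(theta)
cos(312 deg) = 0.6691, sin(312 deg) = -0.7431
x' = -5.1 * 0.6691 - -6.2 * -0.7431
= -3.4126 - 4.6075
= -8.0201


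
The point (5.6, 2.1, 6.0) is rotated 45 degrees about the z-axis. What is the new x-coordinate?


Rotation about z-axis: x' = x*cos(theta) - y*sin(theta)
= 5.6 * 0.7071 - 2.1 * 0.7071
= 2.4749


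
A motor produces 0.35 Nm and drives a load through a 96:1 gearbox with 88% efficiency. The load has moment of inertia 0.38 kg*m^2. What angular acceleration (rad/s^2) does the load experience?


tau_out = tau_motor * N * eta
= 0.35 * 96 * 0.88 = 29.568 Nm
alpha = tau_out / I = 29.568 / 0.38
= 77.8105 rad/s^2


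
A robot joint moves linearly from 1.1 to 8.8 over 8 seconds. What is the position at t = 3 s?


s = t/T = 3/8 = 0.375
p(t) = p0 + (pf-p0)*s
= 1.1 + (8.8 - 1.1) * 0.375
= 3.9875


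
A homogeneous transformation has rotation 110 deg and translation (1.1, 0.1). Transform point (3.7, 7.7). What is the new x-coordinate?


x' = cos(theta)*px - sin(theta)*py + tx
= -0.342*3.7 - 0.9397*7.7 + 1.1
= -7.4011


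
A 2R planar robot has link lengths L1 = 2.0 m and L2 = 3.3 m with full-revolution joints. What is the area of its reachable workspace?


r_max = L1 + L2 = 5.3 m
r_min = |L1 - L2| = 1.3 m
Area = pi*(r_max^2 - r_min^2)
= pi*(28.09 - 1.69)
= pi * 26.4
= 82.938 m^2


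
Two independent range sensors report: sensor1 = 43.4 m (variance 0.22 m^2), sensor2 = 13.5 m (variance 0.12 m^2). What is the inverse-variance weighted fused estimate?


w1 = (1/var1) / (1/var1 + 1/var2)
   = 4.5455 / (4.5455 + 8.3333) = 0.3529
w2 = 1 - w1 = 0.6471
fused = w1*s1 + w2*s2 = 15.3176 + 8.7353
= 24.0529 m


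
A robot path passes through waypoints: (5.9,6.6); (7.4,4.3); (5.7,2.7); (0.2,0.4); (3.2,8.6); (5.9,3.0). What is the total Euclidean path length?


Segment lengths:
  seg1 = sqrt((1.5)^2 + (-2.3)^2) = 2.7459
  seg2 = sqrt((-1.7)^2 + (-1.6)^2) = 2.3345
  seg3 = sqrt((-5.5)^2 + (-2.3)^2) = 5.9615
  seg4 = sqrt((3.0)^2 + (8.2)^2) = 8.7316
  seg5 = sqrt((2.7)^2 + (-5.6)^2) = 6.2169
Total = 25.9904


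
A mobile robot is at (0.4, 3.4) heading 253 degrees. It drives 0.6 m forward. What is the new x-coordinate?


x_new = x0 + d*cos(theta)
= 0.4 + 0.6*cos(253)
= 0.4 + -0.1754
= 0.2246


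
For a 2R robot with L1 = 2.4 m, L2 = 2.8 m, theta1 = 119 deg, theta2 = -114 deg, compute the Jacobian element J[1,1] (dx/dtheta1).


J[1,1] = -L1*sin(t1) - L2*sin(t1+t2)
= -2.4*sin(119) - 2.8*sin(5)
= -2.3431


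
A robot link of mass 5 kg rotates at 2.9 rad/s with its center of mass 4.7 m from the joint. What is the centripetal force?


F = m * omega^2 * r
= 5 * 2.9^2 * 4.7
= 5 * 8.41 * 4.7
= 197.635 N


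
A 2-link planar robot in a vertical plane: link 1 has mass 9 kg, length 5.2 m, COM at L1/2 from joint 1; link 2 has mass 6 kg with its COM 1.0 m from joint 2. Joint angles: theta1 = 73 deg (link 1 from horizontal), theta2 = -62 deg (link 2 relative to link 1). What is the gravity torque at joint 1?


Horizontal distance from joint 1 to link-1 COM:
  x_c1 = (L1/2)*cos(t1) = 2.6 * 0.2924 = 0.7602 m
Horizontal distance from joint 1 to link-2 COM:
  x_c2 = L1*cos(t1) + Lc2*cos(t1+t2)
       = 5.2*0.2924 + 1.0*0.9816 = 2.502 m
tau1 = m1*g*x_c1 + m2*g*x_c2
     = 9*9.81*0.7602 + 6*9.81*2.502
     = 67.1151 + 147.2654
     = 214.3805 Nm


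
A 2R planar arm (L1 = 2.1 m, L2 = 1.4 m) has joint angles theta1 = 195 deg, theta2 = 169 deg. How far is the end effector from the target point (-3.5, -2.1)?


End effector via forward kinematics:
x = L1*cos(t1) + L2*cos(t1+t2) = -0.6319
y = L1*sin(t1) + L2*sin(t1+t2) = -0.4459
Distance to target:
d = sqrt((-3.5 - -0.6319)^2 + (-2.1 - -0.4459)^2)
= sqrt(8.2263 + 2.7362)
= 3.311 m


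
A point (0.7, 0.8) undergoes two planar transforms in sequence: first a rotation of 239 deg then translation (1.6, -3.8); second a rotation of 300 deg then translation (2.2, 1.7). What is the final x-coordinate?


After transform 1:
x1 = cos(239)*0.7 - sin(239)*0.8 + 1.6 = 1.9252
y1 = sin(239)*0.7 + cos(239)*0.8 + -3.8 = -4.812
After transform 2:
x2 = cos(300)*1.9252 - sin(300)*-4.812 + 2.2
= -1.0048


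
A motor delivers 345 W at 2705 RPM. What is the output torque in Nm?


omega = 2705 * 2*pi/60 = 283.2669 rad/s
tau = P / omega = 345 / 283.2669
= 1.2179 Nm


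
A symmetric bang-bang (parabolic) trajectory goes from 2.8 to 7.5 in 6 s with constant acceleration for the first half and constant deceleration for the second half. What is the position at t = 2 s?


Symmetric rest-to-rest: each phase covers (pf-p0)/2 in time T/2. 0.5*a*(T/2)^2 = (pf-p0)/2 => a = 4*(pf-p0)/T^2
a = 4*(7.5-2.8)/6^2 = 0.5222
t = 2 is in the acceleration phase (t <= T/2).
p = p0 + 0.5*a*t^2 = 2.8 + 0.5*0.5222*2^2
= 3.8444


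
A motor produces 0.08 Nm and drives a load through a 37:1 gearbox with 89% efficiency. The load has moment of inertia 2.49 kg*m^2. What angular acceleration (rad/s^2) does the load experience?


tau_out = tau_motor * N * eta
= 0.08 * 37 * 0.89 = 2.6344 Nm
alpha = tau_out / I = 2.6344 / 2.49
= 1.058 rad/s^2


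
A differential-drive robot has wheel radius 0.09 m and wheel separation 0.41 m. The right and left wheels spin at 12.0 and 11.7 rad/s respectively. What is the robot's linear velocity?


vR = r*wR = 0.09*12.0 = 1.08 m/s
vL = r*wL = 0.09*11.7 = 1.053 m/s
v = (vR+vL)/2 = 1.0665 m/s
omega = (vR-vL)/L = 0.0659 rad/s
linear velocity = 1.0665 m/s


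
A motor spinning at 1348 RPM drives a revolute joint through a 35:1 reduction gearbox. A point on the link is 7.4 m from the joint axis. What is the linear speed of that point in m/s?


omega_motor = 1348 * 2*pi/60 = 141.1622 rad/s
omega_joint = omega_motor / 35 = 4.0332 rad/s
v = omega_joint * r = 4.0332 * 7.4
= 29.8457 m/s
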